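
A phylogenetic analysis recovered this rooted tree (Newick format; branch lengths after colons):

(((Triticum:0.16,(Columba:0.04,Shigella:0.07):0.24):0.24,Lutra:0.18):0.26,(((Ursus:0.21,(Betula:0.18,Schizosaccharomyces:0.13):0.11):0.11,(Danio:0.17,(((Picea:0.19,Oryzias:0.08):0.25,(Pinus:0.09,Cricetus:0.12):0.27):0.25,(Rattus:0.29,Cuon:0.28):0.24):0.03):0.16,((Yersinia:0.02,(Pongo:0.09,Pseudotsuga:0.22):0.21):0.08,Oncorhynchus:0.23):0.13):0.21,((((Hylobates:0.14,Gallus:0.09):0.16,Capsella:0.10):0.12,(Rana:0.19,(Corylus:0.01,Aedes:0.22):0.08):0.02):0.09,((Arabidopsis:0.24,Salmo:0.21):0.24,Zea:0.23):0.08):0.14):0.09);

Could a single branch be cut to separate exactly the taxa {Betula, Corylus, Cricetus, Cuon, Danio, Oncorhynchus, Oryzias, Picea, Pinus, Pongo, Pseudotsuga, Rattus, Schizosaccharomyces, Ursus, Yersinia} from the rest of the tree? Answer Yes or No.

No

The MRCA of the listed taxa subtends (((Ursus,(Betula,Schizosaccharomyces)),(Danio,(((Picea,Oryzias),(Pinus,Cricetus)),(Rattus,Cuon))),((Yersinia,(Pongo,Pseudotsuga)),Oncorhynchus)),((((Hylobates,Gallus),Capsella),(Rana,(Corylus,Aedes))),((Arabidopsis,Salmo),Zea))).
That clade also contains Aedes, Arabidopsis, Capsella, Gallus, Hylobates, Rana, Salmo, Zea, which are not in the proposed group, so the group is not monophyletic.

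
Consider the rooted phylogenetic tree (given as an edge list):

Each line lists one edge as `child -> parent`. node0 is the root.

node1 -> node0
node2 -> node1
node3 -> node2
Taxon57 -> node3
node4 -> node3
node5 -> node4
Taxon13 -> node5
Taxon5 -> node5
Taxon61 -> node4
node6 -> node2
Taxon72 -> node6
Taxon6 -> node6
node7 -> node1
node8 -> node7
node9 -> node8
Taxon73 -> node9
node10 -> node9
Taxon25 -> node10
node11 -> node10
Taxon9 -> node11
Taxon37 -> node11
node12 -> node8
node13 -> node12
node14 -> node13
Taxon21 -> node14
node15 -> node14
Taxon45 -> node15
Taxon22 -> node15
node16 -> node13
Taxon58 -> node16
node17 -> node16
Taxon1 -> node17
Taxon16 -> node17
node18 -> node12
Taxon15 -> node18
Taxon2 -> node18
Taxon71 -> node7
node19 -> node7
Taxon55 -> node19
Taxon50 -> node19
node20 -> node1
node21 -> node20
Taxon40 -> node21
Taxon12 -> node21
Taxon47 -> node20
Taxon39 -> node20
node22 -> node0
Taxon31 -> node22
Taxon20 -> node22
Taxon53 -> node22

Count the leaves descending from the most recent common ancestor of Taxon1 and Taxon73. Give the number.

12

The MRCA of Taxon1 and Taxon73 is the node subtending ((Taxon73,(Taxon25,(Taxon9,Taxon37))),(((Taxon21,(Taxon45,Taxon22)),(Taxon58,(Taxon1,Taxon16))),(Taxon15,Taxon2))).
That clade contains 12 terminal taxa: Taxon1, Taxon15, Taxon16, Taxon2, Taxon21, Taxon22, Taxon25, Taxon37, Taxon45, Taxon58, Taxon73, Taxon9.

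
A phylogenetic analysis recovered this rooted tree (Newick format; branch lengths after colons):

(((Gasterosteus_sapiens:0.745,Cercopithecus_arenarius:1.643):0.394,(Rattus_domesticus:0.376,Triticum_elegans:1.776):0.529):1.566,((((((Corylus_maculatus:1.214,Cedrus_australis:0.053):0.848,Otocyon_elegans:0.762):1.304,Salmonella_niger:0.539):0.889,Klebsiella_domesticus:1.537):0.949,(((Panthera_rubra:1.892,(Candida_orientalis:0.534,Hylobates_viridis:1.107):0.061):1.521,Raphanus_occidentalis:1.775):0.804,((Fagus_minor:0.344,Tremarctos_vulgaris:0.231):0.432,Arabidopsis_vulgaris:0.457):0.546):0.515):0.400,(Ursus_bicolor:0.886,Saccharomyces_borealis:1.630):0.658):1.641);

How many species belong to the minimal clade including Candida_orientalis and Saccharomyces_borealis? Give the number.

The MRCA of Candida_orientalis and Saccharomyces_borealis is the node subtending ((((((Corylus_maculatus,Cedrus_australis),Otocyon_elegans),Salmonella_niger),Klebsiella_domesticus),(((Panthera_rubra,(Candida_orientalis,Hylobates_viridis)),Raphanus_occidentalis),((Fagus_minor,Tremarctos_vulgaris),Arabidopsis_vulgaris))),(Ursus_bicolor,Saccharomyces_borealis)).
That clade contains 14 terminal taxa: Arabidopsis_vulgaris, Candida_orientalis, Cedrus_australis, Corylus_maculatus, Fagus_minor, Hylobates_viridis, Klebsiella_domesticus, Otocyon_elegans, Panthera_rubra, Raphanus_occidentalis, Saccharomyces_borealis, Salmonella_niger, Tremarctos_vulgaris, Ursus_bicolor.

14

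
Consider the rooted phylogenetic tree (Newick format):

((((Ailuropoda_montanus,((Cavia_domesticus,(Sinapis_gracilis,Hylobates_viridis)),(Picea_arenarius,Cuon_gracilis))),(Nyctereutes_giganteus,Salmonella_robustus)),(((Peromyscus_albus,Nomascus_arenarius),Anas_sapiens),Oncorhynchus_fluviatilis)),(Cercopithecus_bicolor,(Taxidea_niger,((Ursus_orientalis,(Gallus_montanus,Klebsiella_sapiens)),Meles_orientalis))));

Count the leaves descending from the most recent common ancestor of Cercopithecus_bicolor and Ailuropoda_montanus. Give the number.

18

The MRCA of Cercopithecus_bicolor and Ailuropoda_montanus is the root, so the clade is the entire tree.
That clade contains 18 terminal taxa: Ailuropoda_montanus, Anas_sapiens, Cavia_domesticus, Cercopithecus_bicolor, Cuon_gracilis, Gallus_montanus, Hylobates_viridis, Klebsiella_sapiens, Meles_orientalis, Nomascus_arenarius, Nyctereutes_giganteus, Oncorhynchus_fluviatilis, Peromyscus_albus, Picea_arenarius, Salmonella_robustus, Sinapis_gracilis, Taxidea_niger, Ursus_orientalis.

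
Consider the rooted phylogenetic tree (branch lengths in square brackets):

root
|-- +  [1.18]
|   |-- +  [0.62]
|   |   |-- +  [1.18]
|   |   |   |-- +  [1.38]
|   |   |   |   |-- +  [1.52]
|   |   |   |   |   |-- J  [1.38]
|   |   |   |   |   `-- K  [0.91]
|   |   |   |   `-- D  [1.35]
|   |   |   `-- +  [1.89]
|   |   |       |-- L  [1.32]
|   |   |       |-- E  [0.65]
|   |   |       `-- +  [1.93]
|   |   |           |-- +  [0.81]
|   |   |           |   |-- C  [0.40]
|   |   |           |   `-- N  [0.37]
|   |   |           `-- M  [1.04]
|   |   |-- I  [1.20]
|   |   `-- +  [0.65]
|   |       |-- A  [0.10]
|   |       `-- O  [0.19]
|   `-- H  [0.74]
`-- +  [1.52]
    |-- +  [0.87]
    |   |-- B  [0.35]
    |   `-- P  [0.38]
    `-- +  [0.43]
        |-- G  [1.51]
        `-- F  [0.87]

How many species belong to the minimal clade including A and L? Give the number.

The MRCA of A and L is the node subtending ((((J,K),D),(L,E,((C,N),M))),I,(A,O)).
That clade contains 11 terminal taxa: A, C, D, E, I, J, K, L, M, N, O.

11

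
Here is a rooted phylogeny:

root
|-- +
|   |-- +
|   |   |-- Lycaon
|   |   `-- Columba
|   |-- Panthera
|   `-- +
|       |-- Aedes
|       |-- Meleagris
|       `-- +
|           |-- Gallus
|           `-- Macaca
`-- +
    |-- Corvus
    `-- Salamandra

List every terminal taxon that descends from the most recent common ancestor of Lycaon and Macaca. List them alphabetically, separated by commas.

Aedes, Columba, Gallus, Lycaon, Macaca, Meleagris, Panthera

Tracing Lycaon: it sits inside (Lycaon,Columba).
Tracing Macaca: it sits inside (Gallus,Macaca).
The smallest clade enclosing both is ((Lycaon,Columba),Panthera,(Aedes,Meleagris,(Gallus,Macaca))); the answer is its 7 terminal taxa in alphabetical order.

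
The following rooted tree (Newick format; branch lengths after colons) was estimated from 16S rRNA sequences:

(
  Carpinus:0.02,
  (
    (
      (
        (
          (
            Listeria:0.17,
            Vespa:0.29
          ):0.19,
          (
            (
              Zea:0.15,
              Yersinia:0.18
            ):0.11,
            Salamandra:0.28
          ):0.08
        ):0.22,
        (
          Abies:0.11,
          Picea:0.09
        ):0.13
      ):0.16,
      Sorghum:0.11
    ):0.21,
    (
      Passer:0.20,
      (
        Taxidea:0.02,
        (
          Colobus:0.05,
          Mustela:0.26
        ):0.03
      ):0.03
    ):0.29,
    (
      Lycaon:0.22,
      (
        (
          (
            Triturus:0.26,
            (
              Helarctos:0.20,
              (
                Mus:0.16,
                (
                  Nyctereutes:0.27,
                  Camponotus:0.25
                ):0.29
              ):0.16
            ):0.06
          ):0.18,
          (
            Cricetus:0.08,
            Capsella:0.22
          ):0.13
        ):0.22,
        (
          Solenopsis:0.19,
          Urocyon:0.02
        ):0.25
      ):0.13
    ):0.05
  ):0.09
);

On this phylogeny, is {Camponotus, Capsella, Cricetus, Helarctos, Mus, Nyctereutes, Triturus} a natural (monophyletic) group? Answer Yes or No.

The most recent common ancestor of these taxa subtends ((Triturus,(Helarctos,(Mus,(Nyctereutes,Camponotus)))),(Cricetus,Capsella)).
That clade has exactly 7 tips — every listed taxon and nothing else — so the group is monophyletic.

Yes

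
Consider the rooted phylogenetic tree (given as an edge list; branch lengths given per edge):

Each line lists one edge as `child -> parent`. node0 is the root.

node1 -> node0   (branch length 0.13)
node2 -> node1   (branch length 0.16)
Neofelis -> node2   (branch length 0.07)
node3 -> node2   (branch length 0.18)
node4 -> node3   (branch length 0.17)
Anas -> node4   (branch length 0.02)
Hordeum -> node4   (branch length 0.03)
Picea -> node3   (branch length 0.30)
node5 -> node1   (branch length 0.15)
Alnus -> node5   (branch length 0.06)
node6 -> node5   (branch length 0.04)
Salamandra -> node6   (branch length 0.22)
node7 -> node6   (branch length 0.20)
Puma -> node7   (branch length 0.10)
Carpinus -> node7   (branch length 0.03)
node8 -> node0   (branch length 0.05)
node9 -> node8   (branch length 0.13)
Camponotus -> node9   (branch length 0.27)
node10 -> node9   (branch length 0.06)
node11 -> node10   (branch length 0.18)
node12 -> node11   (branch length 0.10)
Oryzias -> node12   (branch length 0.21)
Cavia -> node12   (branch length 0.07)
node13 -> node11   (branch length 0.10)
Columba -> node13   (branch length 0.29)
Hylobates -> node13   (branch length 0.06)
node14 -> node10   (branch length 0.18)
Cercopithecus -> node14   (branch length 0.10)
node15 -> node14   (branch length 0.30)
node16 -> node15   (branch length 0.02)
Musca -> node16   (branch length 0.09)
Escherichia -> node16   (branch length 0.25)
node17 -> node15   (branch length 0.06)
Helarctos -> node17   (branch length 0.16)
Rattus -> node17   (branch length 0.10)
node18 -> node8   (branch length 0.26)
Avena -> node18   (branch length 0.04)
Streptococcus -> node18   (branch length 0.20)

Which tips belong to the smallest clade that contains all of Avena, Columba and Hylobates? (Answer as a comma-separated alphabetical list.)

Avena, Camponotus, Cavia, Cercopithecus, Columba, Escherichia, Helarctos, Hylobates, Musca, Oryzias, Rattus, Streptococcus

Tracing Avena: it sits inside (Avena,Streptococcus).
Tracing Columba: it sits inside (Columba,Hylobates).
Tracing Hylobates: it sits inside (Columba,Hylobates).
The smallest clade enclosing all 3 is ((Camponotus,(((Oryzias,Cavia),(Columba,Hylobates)),(Cercopithecus,((Musca,Escherichia),(Helarctos,Rattus))))),(Avena,Streptococcus)); the answer is its 12 terminal taxa in alphabetical order.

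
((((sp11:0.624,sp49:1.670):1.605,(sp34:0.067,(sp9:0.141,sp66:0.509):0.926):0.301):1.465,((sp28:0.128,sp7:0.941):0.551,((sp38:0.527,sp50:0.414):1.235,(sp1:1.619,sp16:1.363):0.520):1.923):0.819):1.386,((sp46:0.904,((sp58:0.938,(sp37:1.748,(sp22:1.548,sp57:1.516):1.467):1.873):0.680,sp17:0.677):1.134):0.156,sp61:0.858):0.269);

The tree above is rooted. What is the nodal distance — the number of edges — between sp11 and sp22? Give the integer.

The MRCA of sp11 and sp22 is the root of the tree.
From sp11 up to that node: 4 branches. From sp22 up to the same node: 7 branches. Total: 4 + 7 = 11.

11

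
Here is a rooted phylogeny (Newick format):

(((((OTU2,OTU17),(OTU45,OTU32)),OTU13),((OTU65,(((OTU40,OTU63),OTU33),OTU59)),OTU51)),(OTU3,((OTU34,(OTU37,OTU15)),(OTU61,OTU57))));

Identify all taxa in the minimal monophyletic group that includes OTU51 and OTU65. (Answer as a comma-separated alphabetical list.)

OTU33, OTU40, OTU51, OTU59, OTU63, OTU65

Tracing OTU51: it sits inside ((OTU65,(((OTU40,OTU63),OTU33),OTU59)),OTU51).
Tracing OTU65: it sits inside (OTU65,(((OTU40,OTU63),OTU33),OTU59)).
The smallest clade enclosing both is ((OTU65,(((OTU40,OTU63),OTU33),OTU59)),OTU51); the answer is its 6 terminal taxa in alphabetical order.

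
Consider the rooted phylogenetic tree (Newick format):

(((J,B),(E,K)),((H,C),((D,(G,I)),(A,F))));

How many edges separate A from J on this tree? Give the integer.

The MRCA of A and J is the root of the tree.
From A up to that node: 4 branches. From J up to the same node: 3 branches. Total: 4 + 3 = 7.

7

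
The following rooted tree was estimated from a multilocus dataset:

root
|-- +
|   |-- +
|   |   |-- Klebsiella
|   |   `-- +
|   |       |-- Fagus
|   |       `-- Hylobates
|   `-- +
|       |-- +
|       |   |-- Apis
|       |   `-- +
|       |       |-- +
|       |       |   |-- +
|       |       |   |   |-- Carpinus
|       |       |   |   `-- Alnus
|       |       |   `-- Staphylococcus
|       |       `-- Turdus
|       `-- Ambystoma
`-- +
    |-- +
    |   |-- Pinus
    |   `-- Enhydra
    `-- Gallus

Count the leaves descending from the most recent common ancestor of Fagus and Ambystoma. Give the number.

The MRCA of Fagus and Ambystoma is the node subtending ((Klebsiella,(Fagus,Hylobates)),((Apis,(((Carpinus,Alnus),Staphylococcus),Turdus)),Ambystoma)).
That clade contains 9 terminal taxa: Alnus, Ambystoma, Apis, Carpinus, Fagus, Hylobates, Klebsiella, Staphylococcus, Turdus.

9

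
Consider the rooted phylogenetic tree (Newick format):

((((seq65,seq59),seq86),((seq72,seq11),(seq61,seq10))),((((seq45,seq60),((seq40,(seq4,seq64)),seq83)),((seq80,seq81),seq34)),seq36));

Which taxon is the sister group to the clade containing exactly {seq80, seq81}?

seq34

The clade containing exactly {seq80, seq81} attaches to the tree at the node subtending ((seq80,seq81),seq34).
The other lineage descending from that same node — the sister group — is the single tip seq34.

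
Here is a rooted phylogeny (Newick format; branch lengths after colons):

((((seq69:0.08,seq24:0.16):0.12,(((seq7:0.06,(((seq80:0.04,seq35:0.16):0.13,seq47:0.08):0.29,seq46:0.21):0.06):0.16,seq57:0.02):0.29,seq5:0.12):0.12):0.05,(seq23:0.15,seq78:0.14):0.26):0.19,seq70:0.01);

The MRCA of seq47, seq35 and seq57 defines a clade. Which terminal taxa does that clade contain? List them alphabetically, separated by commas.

Tracing seq47: it sits inside ((seq80,seq35),seq47).
Tracing seq35: it sits inside (seq80,seq35).
Tracing seq57: it sits inside ((seq7,(((seq80,seq35),seq47),seq46)),seq57).
The smallest clade enclosing all 3 is ((seq7,(((seq80,seq35),seq47),seq46)),seq57); the answer is its 6 terminal taxa in alphabetical order.

seq35, seq46, seq47, seq57, seq7, seq80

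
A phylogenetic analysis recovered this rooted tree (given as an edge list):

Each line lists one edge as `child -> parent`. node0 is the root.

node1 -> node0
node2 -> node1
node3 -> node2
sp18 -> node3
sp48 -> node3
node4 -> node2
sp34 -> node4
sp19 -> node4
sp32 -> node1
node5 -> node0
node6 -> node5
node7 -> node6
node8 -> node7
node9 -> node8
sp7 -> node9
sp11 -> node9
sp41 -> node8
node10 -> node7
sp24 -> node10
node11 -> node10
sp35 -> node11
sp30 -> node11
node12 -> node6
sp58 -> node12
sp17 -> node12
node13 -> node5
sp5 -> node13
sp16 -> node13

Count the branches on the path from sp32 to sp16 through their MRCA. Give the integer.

5

The MRCA of sp32 and sp16 is the root of the tree.
From sp32 up to that node: 2 branches. From sp16 up to the same node: 3 branches. Total: 2 + 3 = 5.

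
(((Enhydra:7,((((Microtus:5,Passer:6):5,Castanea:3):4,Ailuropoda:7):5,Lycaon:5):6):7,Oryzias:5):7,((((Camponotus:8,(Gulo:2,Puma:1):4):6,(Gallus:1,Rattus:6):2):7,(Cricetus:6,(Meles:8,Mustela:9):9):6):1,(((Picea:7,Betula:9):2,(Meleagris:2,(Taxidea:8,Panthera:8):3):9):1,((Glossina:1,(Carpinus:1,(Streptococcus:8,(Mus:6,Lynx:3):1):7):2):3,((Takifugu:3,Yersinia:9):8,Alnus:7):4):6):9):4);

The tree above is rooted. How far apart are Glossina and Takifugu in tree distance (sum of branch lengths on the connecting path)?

19

The path runs Glossina → … → MRCA → … → Takifugu; the MRCA is the node subtending ((Glossina,(Carpinus,(Streptococcus,(Mus,Lynx)))),((Takifugu,Yersinia),Alnus)).
Branch lengths along that path: 1 + 3 + 4 + 8 + 3 = 19.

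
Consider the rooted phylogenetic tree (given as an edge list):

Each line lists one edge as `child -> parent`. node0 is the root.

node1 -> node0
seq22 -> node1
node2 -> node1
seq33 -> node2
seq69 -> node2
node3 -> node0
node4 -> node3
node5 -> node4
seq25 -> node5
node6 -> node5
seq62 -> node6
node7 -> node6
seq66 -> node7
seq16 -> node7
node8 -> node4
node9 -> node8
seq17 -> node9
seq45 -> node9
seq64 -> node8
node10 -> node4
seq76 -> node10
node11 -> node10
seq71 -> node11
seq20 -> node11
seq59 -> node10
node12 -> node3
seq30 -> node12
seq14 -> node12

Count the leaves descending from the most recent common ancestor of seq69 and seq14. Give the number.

16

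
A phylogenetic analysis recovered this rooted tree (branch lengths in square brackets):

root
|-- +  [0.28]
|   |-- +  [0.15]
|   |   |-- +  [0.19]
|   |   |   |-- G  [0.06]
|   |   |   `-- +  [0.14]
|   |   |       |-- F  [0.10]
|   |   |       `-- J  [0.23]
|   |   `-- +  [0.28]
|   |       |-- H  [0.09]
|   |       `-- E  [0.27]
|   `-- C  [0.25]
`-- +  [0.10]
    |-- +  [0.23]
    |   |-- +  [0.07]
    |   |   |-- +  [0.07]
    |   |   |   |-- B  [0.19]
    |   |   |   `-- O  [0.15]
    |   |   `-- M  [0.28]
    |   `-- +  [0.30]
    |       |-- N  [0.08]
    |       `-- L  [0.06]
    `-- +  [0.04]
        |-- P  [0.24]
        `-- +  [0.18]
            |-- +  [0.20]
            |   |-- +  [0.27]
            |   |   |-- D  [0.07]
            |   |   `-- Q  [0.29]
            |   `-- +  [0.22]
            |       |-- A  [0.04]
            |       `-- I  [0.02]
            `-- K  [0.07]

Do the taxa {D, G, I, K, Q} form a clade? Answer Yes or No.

No

The MRCA of the listed taxa is the root, so the smallest clade containing them is the whole tree.
That clade also contains A, B, C, E, F, H, J, L, M, N, O, P, which are not in the proposed group, so the group is not monophyletic.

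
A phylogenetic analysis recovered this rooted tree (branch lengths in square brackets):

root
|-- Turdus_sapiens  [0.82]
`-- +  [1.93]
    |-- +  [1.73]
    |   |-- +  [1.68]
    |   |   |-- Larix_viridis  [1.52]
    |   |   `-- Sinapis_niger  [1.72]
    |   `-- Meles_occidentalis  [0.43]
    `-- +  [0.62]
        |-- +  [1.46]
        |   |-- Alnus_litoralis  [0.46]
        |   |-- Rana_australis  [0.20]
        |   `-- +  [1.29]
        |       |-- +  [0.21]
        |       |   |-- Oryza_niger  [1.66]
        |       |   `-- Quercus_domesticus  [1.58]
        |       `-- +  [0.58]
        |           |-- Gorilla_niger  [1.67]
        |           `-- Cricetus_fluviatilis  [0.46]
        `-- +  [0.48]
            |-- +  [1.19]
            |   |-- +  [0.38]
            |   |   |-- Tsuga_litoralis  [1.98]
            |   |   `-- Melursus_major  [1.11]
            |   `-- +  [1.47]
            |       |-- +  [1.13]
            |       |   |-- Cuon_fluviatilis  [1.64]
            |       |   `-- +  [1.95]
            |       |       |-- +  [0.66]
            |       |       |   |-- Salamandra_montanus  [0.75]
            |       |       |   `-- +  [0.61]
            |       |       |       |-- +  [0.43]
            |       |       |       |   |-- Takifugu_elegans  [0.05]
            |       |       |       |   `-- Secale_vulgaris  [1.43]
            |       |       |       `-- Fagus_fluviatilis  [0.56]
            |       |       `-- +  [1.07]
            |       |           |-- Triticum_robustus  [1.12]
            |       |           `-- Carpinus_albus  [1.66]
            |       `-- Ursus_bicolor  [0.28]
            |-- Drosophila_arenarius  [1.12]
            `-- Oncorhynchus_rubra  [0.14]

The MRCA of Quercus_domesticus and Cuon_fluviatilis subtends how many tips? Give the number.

The MRCA of Quercus_domesticus and Cuon_fluviatilis is the node subtending ((Alnus_litoralis,Rana_australis,((Oryza_niger,Quercus_domesticus),(Gorilla_niger,Cricetus_fluviatilis))),(((Tsuga_litoralis,Melursus_major),((Cuon_fluviatilis,((Salamandra_montanus,((Takifugu_elegans,Secale_vulgaris),Fagus_fluviatilis)),(Triticum_robustus,Carpinus_albus))),Ursus_bicolor)),Drosophila_arenarius,Oncorhynchus_rubra)).
That clade contains 18 terminal taxa: Alnus_litoralis, Carpinus_albus, Cricetus_fluviatilis, Cuon_fluviatilis, Drosophila_arenarius, Fagus_fluviatilis, Gorilla_niger, Melursus_major, Oncorhynchus_rubra, Oryza_niger, Quercus_domesticus, Rana_australis, Salamandra_montanus, Secale_vulgaris, Takifugu_elegans, Triticum_robustus, Tsuga_litoralis, Ursus_bicolor.

18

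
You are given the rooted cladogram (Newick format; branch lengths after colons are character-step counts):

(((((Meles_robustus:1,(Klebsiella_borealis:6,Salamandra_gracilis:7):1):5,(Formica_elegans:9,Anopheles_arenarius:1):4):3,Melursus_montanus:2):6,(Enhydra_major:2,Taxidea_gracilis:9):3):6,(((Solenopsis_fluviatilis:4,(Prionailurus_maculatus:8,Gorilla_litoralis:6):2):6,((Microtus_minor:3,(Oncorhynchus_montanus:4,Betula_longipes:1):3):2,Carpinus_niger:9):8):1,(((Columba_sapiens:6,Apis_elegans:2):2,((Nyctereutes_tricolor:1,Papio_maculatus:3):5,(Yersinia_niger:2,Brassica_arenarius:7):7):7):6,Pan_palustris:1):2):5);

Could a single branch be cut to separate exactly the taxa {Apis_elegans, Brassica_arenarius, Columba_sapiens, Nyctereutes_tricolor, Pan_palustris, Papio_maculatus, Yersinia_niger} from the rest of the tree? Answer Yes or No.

The most recent common ancestor of these taxa subtends (((Columba_sapiens,Apis_elegans),((Nyctereutes_tricolor,Papio_maculatus),(Yersinia_niger,Brassica_arenarius))),Pan_palustris).
That clade has exactly 7 tips — every listed taxon and nothing else — so the group is monophyletic.

Yes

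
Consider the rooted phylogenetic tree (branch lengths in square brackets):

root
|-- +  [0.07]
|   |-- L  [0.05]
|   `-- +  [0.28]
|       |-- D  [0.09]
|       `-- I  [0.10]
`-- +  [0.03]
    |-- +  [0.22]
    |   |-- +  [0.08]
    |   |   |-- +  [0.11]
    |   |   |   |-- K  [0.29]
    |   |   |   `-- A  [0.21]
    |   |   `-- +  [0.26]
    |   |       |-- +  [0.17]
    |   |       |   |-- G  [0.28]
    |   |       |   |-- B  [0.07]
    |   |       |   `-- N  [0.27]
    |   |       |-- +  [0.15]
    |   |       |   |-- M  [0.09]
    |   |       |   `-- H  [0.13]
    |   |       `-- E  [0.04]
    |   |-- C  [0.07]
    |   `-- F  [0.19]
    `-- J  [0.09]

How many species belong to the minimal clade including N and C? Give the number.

10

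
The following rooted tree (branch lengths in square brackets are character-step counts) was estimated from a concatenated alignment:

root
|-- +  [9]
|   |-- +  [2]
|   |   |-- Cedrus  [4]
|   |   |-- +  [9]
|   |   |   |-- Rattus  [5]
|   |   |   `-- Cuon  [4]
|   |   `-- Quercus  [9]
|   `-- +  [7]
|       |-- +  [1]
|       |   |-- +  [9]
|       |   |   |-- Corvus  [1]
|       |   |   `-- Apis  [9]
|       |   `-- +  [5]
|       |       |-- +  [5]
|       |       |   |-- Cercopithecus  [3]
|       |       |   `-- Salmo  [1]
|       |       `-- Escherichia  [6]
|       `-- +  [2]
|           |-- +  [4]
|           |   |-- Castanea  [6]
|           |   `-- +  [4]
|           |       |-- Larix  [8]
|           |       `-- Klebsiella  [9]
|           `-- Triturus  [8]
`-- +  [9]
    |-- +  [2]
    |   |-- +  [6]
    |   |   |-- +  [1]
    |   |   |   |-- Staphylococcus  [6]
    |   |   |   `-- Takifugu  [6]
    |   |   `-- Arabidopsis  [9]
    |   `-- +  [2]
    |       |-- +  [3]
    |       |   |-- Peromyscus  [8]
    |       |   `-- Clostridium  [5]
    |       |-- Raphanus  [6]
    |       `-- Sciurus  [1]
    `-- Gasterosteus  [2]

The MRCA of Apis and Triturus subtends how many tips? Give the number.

The MRCA of Apis and Triturus is the node subtending (((Corvus,Apis),((Cercopithecus,Salmo),Escherichia)),((Castanea,(Larix,Klebsiella)),Triturus)).
That clade contains 9 terminal taxa: Apis, Castanea, Cercopithecus, Corvus, Escherichia, Klebsiella, Larix, Salmo, Triturus.

9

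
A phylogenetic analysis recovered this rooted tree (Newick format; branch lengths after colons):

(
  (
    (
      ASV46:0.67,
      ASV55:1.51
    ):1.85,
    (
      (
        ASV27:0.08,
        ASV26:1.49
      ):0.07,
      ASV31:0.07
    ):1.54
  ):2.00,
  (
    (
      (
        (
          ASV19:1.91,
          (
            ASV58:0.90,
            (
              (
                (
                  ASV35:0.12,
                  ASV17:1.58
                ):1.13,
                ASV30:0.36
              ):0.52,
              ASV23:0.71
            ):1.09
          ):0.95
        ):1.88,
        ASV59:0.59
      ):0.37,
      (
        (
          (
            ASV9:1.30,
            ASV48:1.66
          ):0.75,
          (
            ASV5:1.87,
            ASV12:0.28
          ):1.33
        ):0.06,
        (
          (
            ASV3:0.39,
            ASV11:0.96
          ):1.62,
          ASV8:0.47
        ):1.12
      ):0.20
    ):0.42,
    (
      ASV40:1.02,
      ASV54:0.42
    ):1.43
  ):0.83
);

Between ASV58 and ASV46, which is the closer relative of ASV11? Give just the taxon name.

The MRCA of ASV11 and ASV58 subtends (((ASV19,(ASV58,(((ASV35,ASV17),ASV30),ASV23))),ASV59),(((ASV9,ASV48),(ASV5,ASV12)),((ASV3,ASV11),ASV8))) (14 taxa).
The MRCA of ASV11 and ASV46 is the root, subtending the entire tree (21 taxa).
The first is nested inside the second, so ASV11 shares a more recent common ancestor with ASV58.

ASV58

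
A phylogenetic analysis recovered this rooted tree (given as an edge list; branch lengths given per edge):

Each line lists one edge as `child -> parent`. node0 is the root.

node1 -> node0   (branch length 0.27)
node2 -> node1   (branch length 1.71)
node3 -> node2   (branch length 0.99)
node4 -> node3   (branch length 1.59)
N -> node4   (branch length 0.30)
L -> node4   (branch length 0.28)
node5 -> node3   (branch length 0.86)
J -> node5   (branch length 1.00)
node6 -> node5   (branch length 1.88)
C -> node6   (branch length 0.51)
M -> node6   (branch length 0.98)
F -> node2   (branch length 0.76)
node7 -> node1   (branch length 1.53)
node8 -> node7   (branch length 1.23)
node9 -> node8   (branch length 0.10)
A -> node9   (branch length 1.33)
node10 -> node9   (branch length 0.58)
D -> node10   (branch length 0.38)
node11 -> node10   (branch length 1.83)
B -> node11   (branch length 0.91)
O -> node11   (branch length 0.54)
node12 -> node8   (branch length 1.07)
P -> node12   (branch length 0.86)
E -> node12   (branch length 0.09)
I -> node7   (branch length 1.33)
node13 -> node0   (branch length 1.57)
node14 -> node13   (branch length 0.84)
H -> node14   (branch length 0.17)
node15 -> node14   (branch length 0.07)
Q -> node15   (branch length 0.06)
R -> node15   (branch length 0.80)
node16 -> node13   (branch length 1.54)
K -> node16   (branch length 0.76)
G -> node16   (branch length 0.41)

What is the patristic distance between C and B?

12.13

The path runs C → … → MRCA → … → B; the MRCA is the node subtending ((((N,L),(J,(C,M))),F),(((A,(D,(B,O))),(P,E)),I)).
Branch lengths along that path: 0.51 + 1.88 + 0.86 + 0.99 + 1.71 + 1.53 + 1.23 + 0.10 + 0.58 + 1.83 + 0.91 = 12.13.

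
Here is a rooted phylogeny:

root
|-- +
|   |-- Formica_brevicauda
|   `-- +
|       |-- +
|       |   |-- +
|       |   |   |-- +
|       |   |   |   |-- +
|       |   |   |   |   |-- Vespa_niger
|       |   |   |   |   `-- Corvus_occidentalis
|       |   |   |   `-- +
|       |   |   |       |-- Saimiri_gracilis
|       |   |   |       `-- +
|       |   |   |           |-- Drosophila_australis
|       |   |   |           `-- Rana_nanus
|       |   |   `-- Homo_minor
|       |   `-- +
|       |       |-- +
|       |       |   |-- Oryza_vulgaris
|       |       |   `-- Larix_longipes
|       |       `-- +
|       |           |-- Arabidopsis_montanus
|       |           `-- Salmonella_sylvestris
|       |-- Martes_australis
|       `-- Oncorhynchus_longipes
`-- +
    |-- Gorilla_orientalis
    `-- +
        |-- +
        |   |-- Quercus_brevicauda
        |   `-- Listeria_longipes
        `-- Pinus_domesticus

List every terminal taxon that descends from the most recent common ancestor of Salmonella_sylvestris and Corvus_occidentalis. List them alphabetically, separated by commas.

Tracing Salmonella_sylvestris: it sits inside (Arabidopsis_montanus,Salmonella_sylvestris).
Tracing Corvus_occidentalis: it sits inside (Vespa_niger,Corvus_occidentalis).
The smallest clade enclosing both is ((((Vespa_niger,Corvus_occidentalis),(Saimiri_gracilis,(Drosophila_australis,Rana_nanus))),Homo_minor),((Oryza_vulgaris,Larix_longipes),(Arabidopsis_montanus,Salmonella_sylvestris))); the answer is its 10 terminal taxa in alphabetical order.

Arabidopsis_montanus, Corvus_occidentalis, Drosophila_australis, Homo_minor, Larix_longipes, Oryza_vulgaris, Rana_nanus, Saimiri_gracilis, Salmonella_sylvestris, Vespa_niger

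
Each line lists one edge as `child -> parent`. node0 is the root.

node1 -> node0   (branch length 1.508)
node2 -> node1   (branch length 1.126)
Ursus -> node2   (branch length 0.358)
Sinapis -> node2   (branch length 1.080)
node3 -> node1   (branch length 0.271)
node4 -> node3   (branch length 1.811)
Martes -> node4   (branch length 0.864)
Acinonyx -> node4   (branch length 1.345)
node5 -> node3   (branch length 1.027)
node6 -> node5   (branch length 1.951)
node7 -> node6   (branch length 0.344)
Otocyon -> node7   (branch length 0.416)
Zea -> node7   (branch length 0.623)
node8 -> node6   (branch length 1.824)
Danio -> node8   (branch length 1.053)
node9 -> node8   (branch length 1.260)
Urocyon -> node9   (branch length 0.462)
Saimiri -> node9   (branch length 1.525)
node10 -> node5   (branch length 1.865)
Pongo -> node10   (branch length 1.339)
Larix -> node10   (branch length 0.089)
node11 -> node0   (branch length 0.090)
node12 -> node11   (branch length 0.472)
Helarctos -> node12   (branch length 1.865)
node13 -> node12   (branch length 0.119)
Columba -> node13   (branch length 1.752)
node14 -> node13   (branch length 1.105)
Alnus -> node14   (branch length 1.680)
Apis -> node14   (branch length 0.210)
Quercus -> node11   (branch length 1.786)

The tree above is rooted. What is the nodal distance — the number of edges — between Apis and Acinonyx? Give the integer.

The MRCA of Apis and Acinonyx is the root of the tree.
From Apis up to that node: 5 branches. From Acinonyx up to the same node: 4 branches. Total: 5 + 4 = 9.

9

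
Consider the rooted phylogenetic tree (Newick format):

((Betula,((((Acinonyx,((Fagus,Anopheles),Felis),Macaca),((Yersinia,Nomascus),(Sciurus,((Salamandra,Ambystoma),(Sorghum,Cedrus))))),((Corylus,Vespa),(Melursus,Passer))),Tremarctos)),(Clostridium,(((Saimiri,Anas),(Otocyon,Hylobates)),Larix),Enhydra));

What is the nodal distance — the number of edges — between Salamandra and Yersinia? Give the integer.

The MRCA of Salamandra and Yersinia is the node subtending ((Yersinia,Nomascus),(Sciurus,((Salamandra,Ambystoma),(Sorghum,Cedrus)))).
From Salamandra up to that node: 4 branches. From Yersinia up to the same node: 2 branches. Total: 4 + 2 = 6.

6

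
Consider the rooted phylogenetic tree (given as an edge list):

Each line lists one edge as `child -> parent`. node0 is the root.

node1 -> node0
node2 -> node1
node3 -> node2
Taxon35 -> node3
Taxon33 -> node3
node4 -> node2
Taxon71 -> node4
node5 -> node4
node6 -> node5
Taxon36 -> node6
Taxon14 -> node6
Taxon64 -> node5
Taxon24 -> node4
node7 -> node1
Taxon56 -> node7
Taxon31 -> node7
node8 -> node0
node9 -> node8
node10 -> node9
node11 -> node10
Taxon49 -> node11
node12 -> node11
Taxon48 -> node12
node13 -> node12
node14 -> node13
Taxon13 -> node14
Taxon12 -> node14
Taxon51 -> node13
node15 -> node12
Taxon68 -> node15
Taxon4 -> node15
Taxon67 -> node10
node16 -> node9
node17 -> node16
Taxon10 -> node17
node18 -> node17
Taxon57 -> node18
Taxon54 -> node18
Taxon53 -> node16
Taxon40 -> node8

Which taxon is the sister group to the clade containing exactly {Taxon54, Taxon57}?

The clade containing exactly {Taxon54, Taxon57} attaches to the tree at the node subtending (Taxon10,(Taxon57,Taxon54)).
The other lineage descending from that same node — the sister group — is the single tip Taxon10.

Taxon10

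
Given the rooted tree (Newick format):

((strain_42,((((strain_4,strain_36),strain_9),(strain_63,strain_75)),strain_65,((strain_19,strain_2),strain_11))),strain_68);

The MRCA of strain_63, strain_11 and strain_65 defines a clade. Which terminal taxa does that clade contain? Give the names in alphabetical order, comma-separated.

Tracing strain_63: it sits inside (strain_63,strain_75).
Tracing strain_11: it sits inside ((strain_19,strain_2),strain_11).
Tracing strain_65: it sits inside ((((strain_4,strain_36),strain_9),(strain_63,strain_75)),strain_65,((strain_19,strain_2),strain_11)).
The smallest clade enclosing all 3 is ((((strain_4,strain_36),strain_9),(strain_63,strain_75)),strain_65,((strain_19,strain_2),strain_11)); the answer is its 9 terminal taxa in alphabetical order.

strain_11, strain_19, strain_2, strain_36, strain_4, strain_63, strain_65, strain_75, strain_9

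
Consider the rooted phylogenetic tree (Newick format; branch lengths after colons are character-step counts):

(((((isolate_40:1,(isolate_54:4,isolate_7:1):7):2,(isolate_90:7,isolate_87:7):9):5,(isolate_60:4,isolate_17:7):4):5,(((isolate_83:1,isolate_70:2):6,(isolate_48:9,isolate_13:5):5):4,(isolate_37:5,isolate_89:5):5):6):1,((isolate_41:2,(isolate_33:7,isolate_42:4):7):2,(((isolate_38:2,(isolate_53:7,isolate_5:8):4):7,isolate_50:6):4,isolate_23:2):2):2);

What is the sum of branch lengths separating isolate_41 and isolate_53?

The path runs isolate_41 → … → MRCA → … → isolate_53; the MRCA is the node subtending ((isolate_41,(isolate_33,isolate_42)),(((isolate_38,(isolate_53,isolate_5)),isolate_50),isolate_23)).
Branch lengths along that path: 2 + 2 + 2 + 4 + 7 + 4 + 7 = 28.

28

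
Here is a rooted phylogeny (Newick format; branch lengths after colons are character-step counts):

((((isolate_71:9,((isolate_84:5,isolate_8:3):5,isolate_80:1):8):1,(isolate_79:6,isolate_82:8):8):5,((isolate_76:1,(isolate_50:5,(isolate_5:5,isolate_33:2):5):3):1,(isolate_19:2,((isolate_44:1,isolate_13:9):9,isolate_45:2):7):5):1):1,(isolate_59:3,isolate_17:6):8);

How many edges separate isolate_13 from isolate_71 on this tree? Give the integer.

8

The MRCA of isolate_13 and isolate_71 is the node subtending (((isolate_71,((isolate_84,isolate_8),isolate_80)),(isolate_79,isolate_82)),((isolate_76,(isolate_50,(isolate_5,isolate_33))),(isolate_19,((isolate_44,isolate_13),isolate_45)))).
From isolate_13 up to that node: 5 branches. From isolate_71 up to the same node: 3 branches. Total: 5 + 3 = 8.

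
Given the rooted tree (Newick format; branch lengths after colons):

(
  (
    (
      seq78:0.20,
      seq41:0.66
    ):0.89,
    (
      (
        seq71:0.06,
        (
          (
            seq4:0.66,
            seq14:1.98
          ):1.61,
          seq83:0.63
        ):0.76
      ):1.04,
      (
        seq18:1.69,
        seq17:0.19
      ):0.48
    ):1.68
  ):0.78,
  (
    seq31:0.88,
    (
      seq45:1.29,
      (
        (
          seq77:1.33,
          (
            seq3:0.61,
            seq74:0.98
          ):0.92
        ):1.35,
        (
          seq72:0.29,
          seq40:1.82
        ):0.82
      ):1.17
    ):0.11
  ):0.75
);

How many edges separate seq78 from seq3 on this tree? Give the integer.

The MRCA of seq78 and seq3 is the root of the tree.
From seq78 up to that node: 3 branches. From seq3 up to the same node: 6 branches. Total: 3 + 6 = 9.

9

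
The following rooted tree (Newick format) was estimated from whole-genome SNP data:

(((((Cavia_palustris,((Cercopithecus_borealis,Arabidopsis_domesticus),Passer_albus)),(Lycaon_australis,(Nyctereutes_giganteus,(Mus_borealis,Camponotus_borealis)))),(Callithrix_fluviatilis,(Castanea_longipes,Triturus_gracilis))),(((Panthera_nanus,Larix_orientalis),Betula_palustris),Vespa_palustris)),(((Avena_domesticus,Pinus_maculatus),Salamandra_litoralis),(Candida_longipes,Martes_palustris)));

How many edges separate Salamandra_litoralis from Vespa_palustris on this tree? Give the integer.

6

The MRCA of Salamandra_litoralis and Vespa_palustris is the root of the tree.
From Salamandra_litoralis up to that node: 3 branches. From Vespa_palustris up to the same node: 3 branches. Total: 3 + 3 = 6.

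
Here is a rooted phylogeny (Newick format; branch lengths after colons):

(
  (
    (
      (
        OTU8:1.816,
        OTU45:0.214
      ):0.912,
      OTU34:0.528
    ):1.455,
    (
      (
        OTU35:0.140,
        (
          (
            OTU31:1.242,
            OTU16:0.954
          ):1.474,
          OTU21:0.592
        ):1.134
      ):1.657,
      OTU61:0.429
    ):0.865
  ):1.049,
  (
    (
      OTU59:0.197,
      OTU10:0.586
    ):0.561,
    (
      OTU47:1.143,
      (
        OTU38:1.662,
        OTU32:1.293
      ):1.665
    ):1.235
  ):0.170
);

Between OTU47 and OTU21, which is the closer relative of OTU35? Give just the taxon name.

The MRCA of OTU35 and OTU21 subtends (OTU35,((OTU31,OTU16),OTU21)) (4 taxa).
The MRCA of OTU35 and OTU47 is the root, subtending the entire tree (13 taxa).
The first is nested inside the second, so OTU35 shares a more recent common ancestor with OTU21.

OTU21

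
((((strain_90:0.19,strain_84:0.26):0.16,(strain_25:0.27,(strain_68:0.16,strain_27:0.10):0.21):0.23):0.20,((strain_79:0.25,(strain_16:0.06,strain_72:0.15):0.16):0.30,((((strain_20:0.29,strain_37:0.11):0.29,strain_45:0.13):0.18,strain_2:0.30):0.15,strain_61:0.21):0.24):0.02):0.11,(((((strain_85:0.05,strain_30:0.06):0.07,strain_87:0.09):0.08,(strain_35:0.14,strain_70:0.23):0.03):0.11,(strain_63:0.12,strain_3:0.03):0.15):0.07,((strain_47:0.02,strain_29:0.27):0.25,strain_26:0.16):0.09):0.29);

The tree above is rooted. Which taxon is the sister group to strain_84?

strain_84 attaches to the tree at the node subtending (strain_90,strain_84).
The other lineage descending from that same node — the sister group — is the single tip strain_90.

strain_90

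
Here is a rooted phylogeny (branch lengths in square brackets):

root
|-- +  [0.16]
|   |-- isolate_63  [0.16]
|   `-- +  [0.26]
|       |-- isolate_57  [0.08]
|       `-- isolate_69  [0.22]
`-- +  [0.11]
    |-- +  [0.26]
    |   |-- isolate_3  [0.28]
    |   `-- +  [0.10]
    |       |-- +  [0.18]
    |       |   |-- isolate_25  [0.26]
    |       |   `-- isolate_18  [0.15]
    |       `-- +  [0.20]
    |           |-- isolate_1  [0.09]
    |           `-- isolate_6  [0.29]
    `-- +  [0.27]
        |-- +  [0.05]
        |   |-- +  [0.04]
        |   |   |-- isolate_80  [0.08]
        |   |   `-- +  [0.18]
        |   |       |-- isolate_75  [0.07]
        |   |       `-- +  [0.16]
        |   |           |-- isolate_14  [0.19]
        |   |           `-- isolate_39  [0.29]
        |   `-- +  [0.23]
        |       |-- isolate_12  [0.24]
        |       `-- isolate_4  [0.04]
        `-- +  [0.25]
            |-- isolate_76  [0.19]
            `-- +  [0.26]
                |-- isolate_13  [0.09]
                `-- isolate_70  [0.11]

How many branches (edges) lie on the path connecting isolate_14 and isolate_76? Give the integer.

The MRCA of isolate_14 and isolate_76 is the node subtending (((isolate_80,(isolate_75,(isolate_14,isolate_39))),(isolate_12,isolate_4)),(isolate_76,(isolate_13,isolate_70))).
From isolate_14 up to that node: 5 branches. From isolate_76 up to the same node: 2 branches. Total: 5 + 2 = 7.

7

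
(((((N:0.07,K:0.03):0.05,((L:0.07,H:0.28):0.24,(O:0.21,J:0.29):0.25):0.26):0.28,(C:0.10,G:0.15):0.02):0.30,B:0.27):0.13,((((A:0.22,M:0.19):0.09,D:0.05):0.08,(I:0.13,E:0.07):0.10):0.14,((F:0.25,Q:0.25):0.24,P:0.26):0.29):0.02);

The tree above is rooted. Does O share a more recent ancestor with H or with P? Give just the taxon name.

The MRCA of O and H subtends ((L,H),(O,J)) (4 taxa).
The MRCA of O and P is the root, subtending the entire tree (17 taxa).
The first is nested inside the second, so O shares a more recent common ancestor with H.

H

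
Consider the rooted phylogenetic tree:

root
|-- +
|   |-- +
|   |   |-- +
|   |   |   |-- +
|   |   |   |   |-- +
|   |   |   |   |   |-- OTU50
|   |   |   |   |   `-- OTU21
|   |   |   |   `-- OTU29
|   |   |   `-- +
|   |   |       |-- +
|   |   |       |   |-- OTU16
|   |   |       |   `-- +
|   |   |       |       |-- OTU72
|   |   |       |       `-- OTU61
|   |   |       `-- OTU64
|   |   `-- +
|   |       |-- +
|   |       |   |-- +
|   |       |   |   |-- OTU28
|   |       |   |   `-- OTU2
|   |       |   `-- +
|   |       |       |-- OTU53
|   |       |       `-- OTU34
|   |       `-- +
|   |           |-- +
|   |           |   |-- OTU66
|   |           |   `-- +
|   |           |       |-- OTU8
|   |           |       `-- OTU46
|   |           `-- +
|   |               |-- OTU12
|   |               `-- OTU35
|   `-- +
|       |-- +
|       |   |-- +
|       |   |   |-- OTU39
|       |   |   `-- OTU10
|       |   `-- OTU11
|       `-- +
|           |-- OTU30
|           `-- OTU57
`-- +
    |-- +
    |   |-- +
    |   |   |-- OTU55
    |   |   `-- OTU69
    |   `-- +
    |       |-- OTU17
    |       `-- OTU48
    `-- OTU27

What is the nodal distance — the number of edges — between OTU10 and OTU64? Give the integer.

The MRCA of OTU10 and OTU64 is the node subtending (((((OTU50,OTU21),OTU29),((OTU16,(OTU72,OTU61)),OTU64)),(((OTU28,OTU2),(OTU53,OTU34)),((OTU66,(OTU8,OTU46)),(OTU12,OTU35)))),(((OTU39,OTU10),OTU11),(OTU30,OTU57))).
From OTU10 up to that node: 4 branches. From OTU64 up to the same node: 4 branches. Total: 4 + 4 = 8.

8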